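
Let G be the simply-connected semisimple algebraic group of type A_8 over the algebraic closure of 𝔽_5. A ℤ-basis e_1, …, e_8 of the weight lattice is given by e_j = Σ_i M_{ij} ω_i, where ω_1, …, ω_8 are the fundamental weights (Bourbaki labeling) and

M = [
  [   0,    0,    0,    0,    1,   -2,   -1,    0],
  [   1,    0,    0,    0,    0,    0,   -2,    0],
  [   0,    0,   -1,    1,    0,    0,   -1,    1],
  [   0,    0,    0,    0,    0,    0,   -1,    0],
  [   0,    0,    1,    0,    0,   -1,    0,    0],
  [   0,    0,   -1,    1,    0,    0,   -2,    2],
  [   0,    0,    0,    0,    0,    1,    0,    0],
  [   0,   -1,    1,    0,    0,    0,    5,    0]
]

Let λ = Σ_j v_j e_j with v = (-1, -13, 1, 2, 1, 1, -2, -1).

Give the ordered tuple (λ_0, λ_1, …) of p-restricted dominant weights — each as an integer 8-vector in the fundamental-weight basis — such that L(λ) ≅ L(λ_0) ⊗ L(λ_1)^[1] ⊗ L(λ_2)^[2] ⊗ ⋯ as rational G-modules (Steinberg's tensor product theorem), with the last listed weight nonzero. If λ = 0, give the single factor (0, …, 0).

Change of basis e → ω: c = M·v where v = (-1, -13, 1, 2, 1, 1, -2, -1):
  c_1 = (0)·(-1) + (0)·(-13) + (0)·(1) + (0)·(2) + (1)·(1) + (-2)·(1) + (-1)·(-2) + (0)·(-1) = 1
  c_2 = (1)·(-1) + (0)·(-13) + (0)·(1) + (0)·(2) + (0)·(1) + (0)·(1) + (-2)·(-2) + (0)·(-1) = 3
  c_3 = (0)·(-1) + (0)·(-13) + (-1)·(1) + (1)·(2) + (0)·(1) + (0)·(1) + (-1)·(-2) + (1)·(-1) = 2
  c_4 = (0)·(-1) + (0)·(-13) + (0)·(1) + (0)·(2) + (0)·(1) + (0)·(1) + (-1)·(-2) + (0)·(-1) = 2
  c_5 = (0)·(-1) + (0)·(-13) + (1)·(1) + (0)·(2) + (0)·(1) + (-1)·(1) + (0)·(-2) + (0)·(-1) = 0
  c_6 = (0)·(-1) + (0)·(-13) + (-1)·(1) + (1)·(2) + (0)·(1) + (0)·(1) + (-2)·(-2) + (2)·(-1) = 3
  c_7 = (0)·(-1) + (0)·(-13) + (0)·(1) + (0)·(2) + (0)·(1) + (1)·(1) + (0)·(-2) + (0)·(-1) = 1
  c_8 = (0)·(-1) + (-1)·(-13) + (1)·(1) + (0)·(2) + (0)·(1) + (0)·(1) + (5)·(-2) + (0)·(-1) = 4
Base-5 expansion of each c_i:
  c_1 = 1 = 1·5^0
  c_2 = 3 = 3·5^0
  c_3 = 2 = 2·5^0
  c_4 = 2 = 2·5^0
  c_5 = 0
  c_6 = 3 = 3·5^0
  c_7 = 1 = 1·5^0
  c_8 = 4 = 4·5^0
λ_0 = (1, 3, 2, 2, 0, 3, 1, 4)

((1, 3, 2, 2, 0, 3, 1, 4),)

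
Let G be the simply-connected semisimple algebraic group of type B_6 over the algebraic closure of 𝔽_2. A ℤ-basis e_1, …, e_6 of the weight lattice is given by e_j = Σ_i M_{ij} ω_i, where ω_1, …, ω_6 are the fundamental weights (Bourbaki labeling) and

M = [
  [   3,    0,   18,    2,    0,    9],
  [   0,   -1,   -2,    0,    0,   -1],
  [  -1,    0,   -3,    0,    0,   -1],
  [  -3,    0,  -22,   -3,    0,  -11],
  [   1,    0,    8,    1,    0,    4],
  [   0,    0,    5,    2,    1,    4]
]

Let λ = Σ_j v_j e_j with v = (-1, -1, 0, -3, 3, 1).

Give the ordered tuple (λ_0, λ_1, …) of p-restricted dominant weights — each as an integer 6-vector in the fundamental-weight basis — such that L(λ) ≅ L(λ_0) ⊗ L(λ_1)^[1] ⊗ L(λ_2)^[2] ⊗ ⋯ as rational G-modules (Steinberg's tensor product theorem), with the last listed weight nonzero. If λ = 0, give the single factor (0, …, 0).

((0, 0, 0, 1, 0, 1),)

ω-coordinates c = M·v, v = (-1, -1, 0, -3, 3, 1):
  c_1 = (3)·(-1) + (0)·(-1) + 18·0 + (2)·(-3) + 0·3 + 9·1 = 0
  c_2 = (0)·(-1) + (-1)·(-1) + (-2)·(0) + (0)·(-3) + 0·3 + (-1)·(1) = 0
  c_3 = (-1)·(-1) + (0)·(-1) + (-3)·(0) + (0)·(-3) + 0·3 + (-1)·(1) = 0
  c_4 = (-3)·(-1) + (0)·(-1) + (-22)·(0) + (-3)·(-3) + 0·3 + (-11)·(1) = 1
  c_5 = (1)·(-1) + (0)·(-1) + 8·0 + (1)·(-3) + 0·3 + 4·1 = 0
  c_6 = (0)·(-1) + (0)·(-1) + 5·0 + (2)·(-3) + 1·3 + 4·1 = 1
Expand coordinatewise in base 2:
  c_1 = 0
  c_2 = 0
  c_3 = 0
  c_4 = 1 = 1·2^0
  c_5 = 0
  c_6 = 1 = 1·2^0
λ_0 = (0, 0, 0, 1, 0, 1)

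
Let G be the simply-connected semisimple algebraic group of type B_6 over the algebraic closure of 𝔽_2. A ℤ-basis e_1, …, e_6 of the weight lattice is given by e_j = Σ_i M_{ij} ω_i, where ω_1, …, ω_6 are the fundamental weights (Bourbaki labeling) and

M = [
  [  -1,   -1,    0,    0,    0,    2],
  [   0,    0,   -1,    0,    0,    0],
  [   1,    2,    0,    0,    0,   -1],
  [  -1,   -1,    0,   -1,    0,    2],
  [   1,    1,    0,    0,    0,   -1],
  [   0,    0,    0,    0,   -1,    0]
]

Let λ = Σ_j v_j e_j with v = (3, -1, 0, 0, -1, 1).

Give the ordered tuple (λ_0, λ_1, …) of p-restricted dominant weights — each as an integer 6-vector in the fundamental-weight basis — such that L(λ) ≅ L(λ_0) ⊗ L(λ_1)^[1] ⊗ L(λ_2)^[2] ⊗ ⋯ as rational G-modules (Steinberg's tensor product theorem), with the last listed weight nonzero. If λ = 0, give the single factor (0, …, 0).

Compute c_i = Σ_j M_{ij} v_j with v = (3, -1, 0, 0, -1, 1):
  c_1 = (-1)·(3) + (-1)·(-1) + (0)·(0) + (0)·(0) + (0)·(-1) + (2)·(1) = 0
  c_2 = (0)·(3) + (0)·(-1) + (-1)·(0) + (0)·(0) + (0)·(-1) + (0)·(1) = 0
  c_3 = (1)·(3) + (2)·(-1) + (0)·(0) + (0)·(0) + (0)·(-1) + (-1)·(1) = 0
  c_4 = (-1)·(3) + (-1)·(-1) + (0)·(0) + (-1)·(0) + (0)·(-1) + (2)·(1) = 0
  c_5 = (1)·(3) + (1)·(-1) + (0)·(0) + (0)·(0) + (0)·(-1) + (-1)·(1) = 1
  c_6 = (0)·(3) + (0)·(-1) + (0)·(0) + (0)·(0) + (-1)·(-1) + (0)·(1) = 1
Base-2 expansion of each c_i:
  c_1 = 0
  c_2 = 0
  c_3 = 0
  c_4 = 0
  c_5 = 1 = 1·2^0
  c_6 = 1 = 1·2^0
λ_0 = (0, 0, 0, 0, 1, 1)

((0, 0, 0, 0, 1, 1),)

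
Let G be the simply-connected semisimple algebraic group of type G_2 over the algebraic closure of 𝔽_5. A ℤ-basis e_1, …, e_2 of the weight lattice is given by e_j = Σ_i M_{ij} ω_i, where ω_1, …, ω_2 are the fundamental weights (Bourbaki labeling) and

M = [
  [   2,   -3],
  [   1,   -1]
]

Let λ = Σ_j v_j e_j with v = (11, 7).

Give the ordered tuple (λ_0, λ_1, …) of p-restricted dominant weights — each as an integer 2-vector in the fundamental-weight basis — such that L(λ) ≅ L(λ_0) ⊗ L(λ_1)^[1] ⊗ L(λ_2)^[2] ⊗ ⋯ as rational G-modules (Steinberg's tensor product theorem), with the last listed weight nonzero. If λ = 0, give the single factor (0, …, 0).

Converting to the ω-basis (c_i = row i of M dotted with v = (11, 7)):
  c_1 = (2)·(11) + (-3)·(7) = 1
  c_2 = (1)·(11) + (-1)·(7) = 4
Writing each c_i in base p = 5:
  c_1 = 1 = 1·5^0
  c_2 = 4 = 4·5^0
λ_0 = (1, 4)

((1, 4),)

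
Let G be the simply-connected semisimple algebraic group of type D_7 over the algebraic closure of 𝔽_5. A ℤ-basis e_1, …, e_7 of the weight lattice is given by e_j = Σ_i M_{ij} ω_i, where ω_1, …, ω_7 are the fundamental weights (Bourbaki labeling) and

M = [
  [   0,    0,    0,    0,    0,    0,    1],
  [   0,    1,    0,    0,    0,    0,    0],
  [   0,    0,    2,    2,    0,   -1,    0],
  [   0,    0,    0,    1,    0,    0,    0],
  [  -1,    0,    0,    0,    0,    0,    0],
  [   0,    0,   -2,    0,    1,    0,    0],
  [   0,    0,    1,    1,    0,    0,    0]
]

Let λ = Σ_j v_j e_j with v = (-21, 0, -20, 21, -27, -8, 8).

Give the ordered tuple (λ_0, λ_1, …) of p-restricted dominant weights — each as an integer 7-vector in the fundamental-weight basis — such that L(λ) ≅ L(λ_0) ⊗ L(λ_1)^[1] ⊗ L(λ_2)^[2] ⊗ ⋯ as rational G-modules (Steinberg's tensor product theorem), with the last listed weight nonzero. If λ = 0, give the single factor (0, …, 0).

((3, 0, 0, 1, 1, 3, 1), (1, 0, 2, 4, 4, 2, 0))

In the fundamental-weight basis, λ has coordinates c = M·v (v = (-21, 0, -20, 21, -27, -8, 8)):
  c_1 = (0)·(-21) + 0·0 + (0)·(-20) + 0·21 + (0)·(-27) + (0)·(-8) + 1·8 = 8
  c_2 = (0)·(-21) + 1·0 + (0)·(-20) + 0·21 + (0)·(-27) + (0)·(-8) + 0·8 = 0
  c_3 = (0)·(-21) + 0·0 + (2)·(-20) + 2·21 + (0)·(-27) + (-1)·(-8) + 0·8 = 10
  c_4 = (0)·(-21) + 0·0 + (0)·(-20) + 1·21 + (0)·(-27) + (0)·(-8) + 0·8 = 21
  c_5 = (-1)·(-21) + 0·0 + (0)·(-20) + 0·21 + (0)·(-27) + (0)·(-8) + 0·8 = 21
  c_6 = (0)·(-21) + 0·0 + (-2)·(-20) + 0·21 + (1)·(-27) + (0)·(-8) + 0·8 = 13
  c_7 = (0)·(-21) + 0·0 + (1)·(-20) + 1·21 + (0)·(-27) + (0)·(-8) + 0·8 = 1
Base-5 expansion of each c_i:
  c_1 = 8 = 3·5^0 + 1·5^1
  c_2 = 0
  c_3 = 10 = 0·5^0 + 2·5^1
  c_4 = 21 = 1·5^0 + 4·5^1
  c_5 = 21 = 1·5^0 + 4·5^1
  c_6 = 13 = 3·5^0 + 2·5^1
  c_7 = 1 = 1·5^0
λ_0 = (3, 0, 0, 1, 1, 3, 1)
λ_1 = (1, 0, 2, 4, 4, 2, 0)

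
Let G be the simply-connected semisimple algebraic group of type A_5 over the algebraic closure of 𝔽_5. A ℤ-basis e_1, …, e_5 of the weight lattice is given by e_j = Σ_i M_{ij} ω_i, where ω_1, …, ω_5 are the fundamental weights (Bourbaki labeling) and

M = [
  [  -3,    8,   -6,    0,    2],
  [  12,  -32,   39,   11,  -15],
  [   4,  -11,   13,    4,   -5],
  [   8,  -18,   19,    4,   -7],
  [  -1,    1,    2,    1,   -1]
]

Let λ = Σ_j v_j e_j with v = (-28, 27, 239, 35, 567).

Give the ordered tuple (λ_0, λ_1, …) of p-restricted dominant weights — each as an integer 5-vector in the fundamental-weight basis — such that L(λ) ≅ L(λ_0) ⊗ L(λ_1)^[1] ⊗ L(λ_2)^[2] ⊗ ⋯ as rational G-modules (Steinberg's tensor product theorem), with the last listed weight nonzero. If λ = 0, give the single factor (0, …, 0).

((0, 1, 3, 2, 1),)

ω-coordinates c = M·v, v = (-28, 27, 239, 35, 567):
  c_1 = (-3)·(-28) + 8·27 + (-6)·(239) + 0·35 + 2·567 = 0
  c_2 = (12)·(-28) + (-32)·(27) + 39·239 + 11·35 + (-15)·(567) = 1
  c_3 = (4)·(-28) + (-11)·(27) + 13·239 + 4·35 + (-5)·(567) = 3
  c_4 = (8)·(-28) + (-18)·(27) + 19·239 + 4·35 + (-7)·(567) = 2
  c_5 = (-1)·(-28) + 1·27 + 2·239 + 1·35 + (-1)·(567) = 1
p = 5; digits c_i = Σ_j d_{ij}·5^j, 0 ≤ d_{ij} < 5:
  c_1 = 0
  c_2 = 1 = 1·5^0
  c_3 = 3 = 3·5^0
  c_4 = 2 = 2·5^0
  c_5 = 1 = 1·5^0
λ_0 = (0, 1, 3, 2, 1)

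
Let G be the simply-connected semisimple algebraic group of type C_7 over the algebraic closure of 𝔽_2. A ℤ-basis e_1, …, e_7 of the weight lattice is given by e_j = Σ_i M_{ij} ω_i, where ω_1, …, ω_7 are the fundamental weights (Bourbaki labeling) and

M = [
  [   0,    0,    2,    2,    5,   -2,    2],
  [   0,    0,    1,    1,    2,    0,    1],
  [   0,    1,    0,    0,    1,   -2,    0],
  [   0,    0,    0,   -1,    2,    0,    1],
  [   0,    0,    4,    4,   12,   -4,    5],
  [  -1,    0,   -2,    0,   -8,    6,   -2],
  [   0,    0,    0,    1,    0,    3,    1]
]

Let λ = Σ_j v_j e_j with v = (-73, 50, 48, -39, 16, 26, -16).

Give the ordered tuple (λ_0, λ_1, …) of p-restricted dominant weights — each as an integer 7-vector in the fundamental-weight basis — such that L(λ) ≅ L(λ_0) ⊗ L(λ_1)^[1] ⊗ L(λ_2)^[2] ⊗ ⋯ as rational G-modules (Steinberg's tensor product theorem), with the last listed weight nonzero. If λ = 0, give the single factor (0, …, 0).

((0, 1, 0, 1, 0, 1, 1), (1, 0, 1, 1, 0, 0, 1), (1, 0, 1, 1, 1, 1, 1), (1, 1, 1, 0, 1, 0, 0), (0, 1, 0, 1, 0, 0, 1), (0, 0, 0, 1, 1, 1, 0))

Compute c_i = Σ_j M_{ij} v_j with v = (-73, 50, 48, -39, 16, 26, -16):
  c_1 = (0)·(-73) + (0)·(50) + (2)·(48) + (2)·(-39) + (5)·(16) + (-2)·(26) + (2)·(-16) = 14
  c_2 = (0)·(-73) + (0)·(50) + (1)·(48) + (1)·(-39) + (2)·(16) + (0)·(26) + (1)·(-16) = 25
  c_3 = (0)·(-73) + (1)·(50) + (0)·(48) + (0)·(-39) + (1)·(16) + (-2)·(26) + (0)·(-16) = 14
  c_4 = (0)·(-73) + (0)·(50) + (0)·(48) + (-1)·(-39) + (2)·(16) + (0)·(26) + (1)·(-16) = 55
  c_5 = (0)·(-73) + (0)·(50) + (4)·(48) + (4)·(-39) + (12)·(16) + (-4)·(26) + (5)·(-16) = 44
  c_6 = (-1)·(-73) + (0)·(50) + (-2)·(48) + (0)·(-39) + (-8)·(16) + (6)·(26) + (-2)·(-16) = 37
  c_7 = (0)·(-73) + (0)·(50) + (0)·(48) + (1)·(-39) + (0)·(16) + (3)·(26) + (1)·(-16) = 23
Expand coordinatewise in base 2:
  c_1 = 14 = 0·2^0 + 1·2^1 + 1·2^2 + 1·2^3
  c_2 = 25 = 1·2^0 + 0·2^1 + 0·2^2 + 1·2^3 + 1·2^4
  c_3 = 14 = 0·2^0 + 1·2^1 + 1·2^2 + 1·2^3
  c_4 = 55 = 1·2^0 + 1·2^1 + 1·2^2 + 0·2^3 + 1·2^4 + 1·2^5
  c_5 = 44 = 0·2^0 + 0·2^1 + 1·2^2 + 1·2^3 + 0·2^4 + 1·2^5
  c_6 = 37 = 1·2^0 + 0·2^1 + 1·2^2 + 0·2^3 + 0·2^4 + 1·2^5
  c_7 = 23 = 1·2^0 + 1·2^1 + 1·2^2 + 0·2^3 + 1·2^4
p-restricted factor λ_0 = (0, 1, 0, 1, 0, 1, 1)
p-restricted factor λ_1 = (1, 0, 1, 1, 0, 0, 1)
p-restricted factor λ_2 = (1, 0, 1, 1, 1, 1, 1)
p-restricted factor λ_3 = (1, 1, 1, 0, 1, 0, 0)
p-restricted factor λ_4 = (0, 1, 0, 1, 0, 0, 1)
p-restricted factor λ_5 = (0, 0, 0, 1, 1, 1, 0)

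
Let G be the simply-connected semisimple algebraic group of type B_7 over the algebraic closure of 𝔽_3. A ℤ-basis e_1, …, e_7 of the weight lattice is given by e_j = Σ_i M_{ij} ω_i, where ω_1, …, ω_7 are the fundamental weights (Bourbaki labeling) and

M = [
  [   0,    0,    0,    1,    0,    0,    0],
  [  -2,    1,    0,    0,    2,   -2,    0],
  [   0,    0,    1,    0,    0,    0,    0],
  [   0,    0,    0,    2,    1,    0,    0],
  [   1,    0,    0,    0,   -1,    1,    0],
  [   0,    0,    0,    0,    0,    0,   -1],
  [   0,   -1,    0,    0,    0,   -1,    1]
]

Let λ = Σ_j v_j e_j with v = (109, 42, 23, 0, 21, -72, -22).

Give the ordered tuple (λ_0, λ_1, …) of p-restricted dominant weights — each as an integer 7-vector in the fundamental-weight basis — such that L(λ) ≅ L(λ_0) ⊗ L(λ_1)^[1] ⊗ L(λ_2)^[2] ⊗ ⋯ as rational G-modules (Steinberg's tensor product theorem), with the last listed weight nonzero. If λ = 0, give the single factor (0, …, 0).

In the fundamental-weight basis, λ has coordinates c = M·v (v = (109, 42, 23, 0, 21, -72, -22)):
  c_1 = (0)·(109) + (0)·(42) + (0)·(23) + (1)·(0) + (0)·(21) + (0)·(-72) + (0)·(-22) = 0
  c_2 = (-2)·(109) + (1)·(42) + (0)·(23) + (0)·(0) + (2)·(21) + (-2)·(-72) + (0)·(-22) = 10
  c_3 = (0)·(109) + (0)·(42) + (1)·(23) + (0)·(0) + (0)·(21) + (0)·(-72) + (0)·(-22) = 23
  c_4 = (0)·(109) + (0)·(42) + (0)·(23) + (2)·(0) + (1)·(21) + (0)·(-72) + (0)·(-22) = 21
  c_5 = (1)·(109) + (0)·(42) + (0)·(23) + (0)·(0) + (-1)·(21) + (1)·(-72) + (0)·(-22) = 16
  c_6 = (0)·(109) + (0)·(42) + (0)·(23) + (0)·(0) + (0)·(21) + (0)·(-72) + (-1)·(-22) = 22
  c_7 = (0)·(109) + (-1)·(42) + (0)·(23) + (0)·(0) + (0)·(21) + (-1)·(-72) + (1)·(-22) = 8
p = 3; digits c_i = Σ_j d_{ij}·3^j, 0 ≤ d_{ij} < 3:
  c_1 = 0
  c_2 = 10 = 1·3^0 + 0·3^1 + 1·3^2
  c_3 = 23 = 2·3^0 + 1·3^1 + 2·3^2
  c_4 = 21 = 0·3^0 + 1·3^1 + 2·3^2
  c_5 = 16 = 1·3^0 + 2·3^1 + 1·3^2
  c_6 = 22 = 1·3^0 + 1·3^1 + 2·3^2
  c_7 = 8 = 2·3^0 + 2·3^1
λ_0 = (0, 1, 2, 0, 1, 1, 2)
λ_1 = (0, 0, 1, 1, 2, 1, 2)
λ_2 = (0, 1, 2, 2, 1, 2, 0)

((0, 1, 2, 0, 1, 1, 2), (0, 0, 1, 1, 2, 1, 2), (0, 1, 2, 2, 1, 2, 0))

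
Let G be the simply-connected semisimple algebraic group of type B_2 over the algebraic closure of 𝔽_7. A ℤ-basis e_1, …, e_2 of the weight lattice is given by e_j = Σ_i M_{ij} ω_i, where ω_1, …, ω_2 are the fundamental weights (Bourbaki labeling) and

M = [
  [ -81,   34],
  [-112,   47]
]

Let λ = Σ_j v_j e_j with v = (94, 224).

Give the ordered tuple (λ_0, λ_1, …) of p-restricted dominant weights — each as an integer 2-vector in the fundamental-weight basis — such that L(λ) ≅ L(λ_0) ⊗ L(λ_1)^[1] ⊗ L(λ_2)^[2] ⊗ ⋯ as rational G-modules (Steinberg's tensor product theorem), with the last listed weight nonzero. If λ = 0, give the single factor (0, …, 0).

ω-coordinates c = M·v, v = (94, 224):
  c_1 = (-81)·(94) + 34·224 = 2
  c_2 = (-112)·(94) + 47·224 = 0
Expand coordinatewise in base 7:
  c_1 = 2 = 2·7^0
  c_2 = 0
p-restricted factor λ_0 = (2, 0)

((2, 0),)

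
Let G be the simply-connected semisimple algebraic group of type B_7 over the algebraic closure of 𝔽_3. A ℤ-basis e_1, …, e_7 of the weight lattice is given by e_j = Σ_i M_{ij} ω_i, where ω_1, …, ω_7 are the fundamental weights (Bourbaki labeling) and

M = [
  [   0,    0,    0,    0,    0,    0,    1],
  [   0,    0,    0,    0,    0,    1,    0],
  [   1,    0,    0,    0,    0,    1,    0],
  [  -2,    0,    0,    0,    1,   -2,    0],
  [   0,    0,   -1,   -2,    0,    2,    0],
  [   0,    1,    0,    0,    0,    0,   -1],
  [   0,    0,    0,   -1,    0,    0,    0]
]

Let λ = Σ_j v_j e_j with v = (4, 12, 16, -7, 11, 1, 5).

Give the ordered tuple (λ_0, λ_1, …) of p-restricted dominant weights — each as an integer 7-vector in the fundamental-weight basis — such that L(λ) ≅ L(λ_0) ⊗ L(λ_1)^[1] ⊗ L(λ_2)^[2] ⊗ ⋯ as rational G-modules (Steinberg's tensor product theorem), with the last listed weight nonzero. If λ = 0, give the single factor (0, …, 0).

((2, 1, 2, 1, 0, 1, 1), (1, 0, 1, 0, 0, 2, 2))

Change of basis e → ω: c = M·v where v = (4, 12, 16, -7, 11, 1, 5):
  c_1 = (0)·(4) + (0)·(12) + (0)·(16) + (0)·(-7) + (0)·(11) + (0)·(1) + (1)·(5) = 5
  c_2 = (0)·(4) + (0)·(12) + (0)·(16) + (0)·(-7) + (0)·(11) + (1)·(1) + (0)·(5) = 1
  c_3 = (1)·(4) + (0)·(12) + (0)·(16) + (0)·(-7) + (0)·(11) + (1)·(1) + (0)·(5) = 5
  c_4 = (-2)·(4) + (0)·(12) + (0)·(16) + (0)·(-7) + (1)·(11) + (-2)·(1) + (0)·(5) = 1
  c_5 = (0)·(4) + (0)·(12) + (-1)·(16) + (-2)·(-7) + (0)·(11) + (2)·(1) + (0)·(5) = 0
  c_6 = (0)·(4) + (1)·(12) + (0)·(16) + (0)·(-7) + (0)·(11) + (0)·(1) + (-1)·(5) = 7
  c_7 = (0)·(4) + (0)·(12) + (0)·(16) + (-1)·(-7) + (0)·(11) + (0)·(1) + (0)·(5) = 7
p = 3; digits c_i = Σ_j d_{ij}·3^j, 0 ≤ d_{ij} < 3:
  c_1 = 5 = 2·3^0 + 1·3^1
  c_2 = 1 = 1·3^0
  c_3 = 5 = 2·3^0 + 1·3^1
  c_4 = 1 = 1·3^0
  c_5 = 0
  c_6 = 7 = 1·3^0 + 2·3^1
  c_7 = 7 = 1·3^0 + 2·3^1
λ_0 = (2, 1, 2, 1, 0, 1, 1)
λ_1 = (1, 0, 1, 0, 0, 2, 2)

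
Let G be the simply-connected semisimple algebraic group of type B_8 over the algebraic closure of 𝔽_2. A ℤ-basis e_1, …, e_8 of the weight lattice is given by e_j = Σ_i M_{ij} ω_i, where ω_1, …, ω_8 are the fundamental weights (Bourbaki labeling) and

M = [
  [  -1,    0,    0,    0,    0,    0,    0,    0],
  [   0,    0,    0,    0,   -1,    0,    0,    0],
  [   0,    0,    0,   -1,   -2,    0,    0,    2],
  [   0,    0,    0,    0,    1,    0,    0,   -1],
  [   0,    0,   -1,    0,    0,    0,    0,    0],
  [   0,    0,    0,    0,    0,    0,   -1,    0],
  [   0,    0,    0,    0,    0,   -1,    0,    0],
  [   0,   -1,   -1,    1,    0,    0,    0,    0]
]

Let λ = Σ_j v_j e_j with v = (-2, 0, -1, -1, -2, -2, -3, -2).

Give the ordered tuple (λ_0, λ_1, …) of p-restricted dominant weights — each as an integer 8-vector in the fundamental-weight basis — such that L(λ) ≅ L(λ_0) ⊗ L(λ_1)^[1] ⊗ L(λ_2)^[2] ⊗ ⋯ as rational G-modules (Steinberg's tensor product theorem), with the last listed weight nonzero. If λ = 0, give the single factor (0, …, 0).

In the fundamental-weight basis, λ has coordinates c = M·v (v = (-2, 0, -1, -1, -2, -2, -3, -2)):
  c_1 = (-1)·(-2) + (0)·(0) + (0)·(-1) + (0)·(-1) + (0)·(-2) + (0)·(-2) + (0)·(-3) + (0)·(-2) = 2
  c_2 = (0)·(-2) + (0)·(0) + (0)·(-1) + (0)·(-1) + (-1)·(-2) + (0)·(-2) + (0)·(-3) + (0)·(-2) = 2
  c_3 = (0)·(-2) + (0)·(0) + (0)·(-1) + (-1)·(-1) + (-2)·(-2) + (0)·(-2) + (0)·(-3) + (2)·(-2) = 1
  c_4 = (0)·(-2) + (0)·(0) + (0)·(-1) + (0)·(-1) + (1)·(-2) + (0)·(-2) + (0)·(-3) + (-1)·(-2) = 0
  c_5 = (0)·(-2) + (0)·(0) + (-1)·(-1) + (0)·(-1) + (0)·(-2) + (0)·(-2) + (0)·(-3) + (0)·(-2) = 1
  c_6 = (0)·(-2) + (0)·(0) + (0)·(-1) + (0)·(-1) + (0)·(-2) + (0)·(-2) + (-1)·(-3) + (0)·(-2) = 3
  c_7 = (0)·(-2) + (0)·(0) + (0)·(-1) + (0)·(-1) + (0)·(-2) + (-1)·(-2) + (0)·(-3) + (0)·(-2) = 2
  c_8 = (0)·(-2) + (-1)·(0) + (-1)·(-1) + (1)·(-1) + (0)·(-2) + (0)·(-2) + (0)·(-3) + (0)·(-2) = 0
Expand coordinatewise in base 2:
  c_1 = 2 = 0·2^0 + 1·2^1
  c_2 = 2 = 0·2^0 + 1·2^1
  c_3 = 1 = 1·2^0
  c_4 = 0
  c_5 = 1 = 1·2^0
  c_6 = 3 = 1·2^0 + 1·2^1
  c_7 = 2 = 0·2^0 + 1·2^1
  c_8 = 0
p-restricted factor λ_0 = (0, 0, 1, 0, 1, 1, 0, 0)
p-restricted factor λ_1 = (1, 1, 0, 0, 0, 1, 1, 0)

((0, 0, 1, 0, 1, 1, 0, 0), (1, 1, 0, 0, 0, 1, 1, 0))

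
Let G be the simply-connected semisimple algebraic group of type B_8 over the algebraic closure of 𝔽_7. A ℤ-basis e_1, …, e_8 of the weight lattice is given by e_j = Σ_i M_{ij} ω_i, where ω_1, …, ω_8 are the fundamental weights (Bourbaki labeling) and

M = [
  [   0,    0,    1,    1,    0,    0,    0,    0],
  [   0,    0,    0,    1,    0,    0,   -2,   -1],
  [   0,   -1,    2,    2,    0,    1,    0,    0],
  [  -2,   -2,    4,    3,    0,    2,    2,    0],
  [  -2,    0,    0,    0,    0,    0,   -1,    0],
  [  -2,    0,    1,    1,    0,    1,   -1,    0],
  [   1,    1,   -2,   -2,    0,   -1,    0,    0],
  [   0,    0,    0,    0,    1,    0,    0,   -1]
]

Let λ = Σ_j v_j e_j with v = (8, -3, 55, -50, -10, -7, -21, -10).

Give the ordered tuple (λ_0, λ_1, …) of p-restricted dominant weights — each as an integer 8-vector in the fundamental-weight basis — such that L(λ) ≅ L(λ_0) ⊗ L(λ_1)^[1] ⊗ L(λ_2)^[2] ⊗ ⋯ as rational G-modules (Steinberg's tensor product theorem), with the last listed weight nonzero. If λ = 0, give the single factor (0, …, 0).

Compute c_i = Σ_j M_{ij} v_j with v = (8, -3, 55, -50, -10, -7, -21, -10):
  c_1 = 0*8 + 0*-3 + 1*55 + 1*-50 + 0*-10 + 0*-7 + 0*-21 + 0*-10 = 5
  c_2 = 0*8 + 0*-3 + 0*55 + 1*-50 + 0*-10 + 0*-7 + -2*-21 + -1*-10 = 2
  c_3 = 0*8 + -1*-3 + 2*55 + 2*-50 + 0*-10 + 1*-7 + 0*-21 + 0*-10 = 6
  c_4 = -2*8 + -2*-3 + 4*55 + 3*-50 + 0*-10 + 2*-7 + 2*-21 + 0*-10 = 4
  c_5 = -2*8 + 0*-3 + 0*55 + 0*-50 + 0*-10 + 0*-7 + -1*-21 + 0*-10 = 5
  c_6 = -2*8 + 0*-3 + 1*55 + 1*-50 + 0*-10 + 1*-7 + -1*-21 + 0*-10 = 3
  c_7 = 1*8 + 1*-3 + -2*55 + -2*-50 + 0*-10 + -1*-7 + 0*-21 + 0*-10 = 2
  c_8 = 0*8 + 0*-3 + 0*55 + 0*-50 + 1*-10 + 0*-7 + 0*-21 + -1*-10 = 0
Writing each c_i in base p = 7:
  c_1 = 5 = 5·7^0
  c_2 = 2 = 2·7^0
  c_3 = 6 = 6·7^0
  c_4 = 4 = 4·7^0
  c_5 = 5 = 5·7^0
  c_6 = 3 = 3·7^0
  c_7 = 2 = 2·7^0
  c_8 = 0
p-restricted factor λ_0 = (5, 2, 6, 4, 5, 3, 2, 0)

((5, 2, 6, 4, 5, 3, 2, 0),)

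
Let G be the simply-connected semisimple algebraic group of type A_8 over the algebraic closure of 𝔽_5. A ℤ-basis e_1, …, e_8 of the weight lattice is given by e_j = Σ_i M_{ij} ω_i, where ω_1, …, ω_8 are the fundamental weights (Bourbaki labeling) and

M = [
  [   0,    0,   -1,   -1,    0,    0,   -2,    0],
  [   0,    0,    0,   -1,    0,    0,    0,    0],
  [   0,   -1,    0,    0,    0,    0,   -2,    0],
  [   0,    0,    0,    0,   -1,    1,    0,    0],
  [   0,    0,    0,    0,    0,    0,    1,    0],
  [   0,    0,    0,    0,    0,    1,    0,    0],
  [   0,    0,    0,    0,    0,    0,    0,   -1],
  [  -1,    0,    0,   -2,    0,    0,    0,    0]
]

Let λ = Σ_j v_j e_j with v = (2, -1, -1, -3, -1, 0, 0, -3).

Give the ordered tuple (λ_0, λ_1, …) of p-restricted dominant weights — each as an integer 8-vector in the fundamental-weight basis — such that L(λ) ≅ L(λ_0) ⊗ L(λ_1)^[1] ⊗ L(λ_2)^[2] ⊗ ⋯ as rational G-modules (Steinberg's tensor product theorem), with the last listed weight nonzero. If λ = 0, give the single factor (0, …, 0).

((4, 3, 1, 1, 0, 0, 3, 4),)

In the fundamental-weight basis, λ has coordinates c = M·v (v = (2, -1, -1, -3, -1, 0, 0, -3)):
  c_1 = 0·2 + (0)·(-1) + (-1)·(-1) + (-1)·(-3) + (0)·(-1) + 0·0 + (-2)·(0) + (0)·(-3) = 4
  c_2 = 0·2 + (0)·(-1) + (0)·(-1) + (-1)·(-3) + (0)·(-1) + 0·0 + 0·0 + (0)·(-3) = 3
  c_3 = 0·2 + (-1)·(-1) + (0)·(-1) + (0)·(-3) + (0)·(-1) + 0·0 + (-2)·(0) + (0)·(-3) = 1
  c_4 = 0·2 + (0)·(-1) + (0)·(-1) + (0)·(-3) + (-1)·(-1) + 1·0 + 0·0 + (0)·(-3) = 1
  c_5 = 0·2 + (0)·(-1) + (0)·(-1) + (0)·(-3) + (0)·(-1) + 0·0 + 1·0 + (0)·(-3) = 0
  c_6 = 0·2 + (0)·(-1) + (0)·(-1) + (0)·(-3) + (0)·(-1) + 1·0 + 0·0 + (0)·(-3) = 0
  c_7 = 0·2 + (0)·(-1) + (0)·(-1) + (0)·(-3) + (0)·(-1) + 0·0 + 0·0 + (-1)·(-3) = 3
  c_8 = (-1)·(2) + (0)·(-1) + (0)·(-1) + (-2)·(-3) + (0)·(-1) + 0·0 + 0·0 + (0)·(-3) = 4
Base-5 expansion of each c_i:
  c_1 = 4 = 4·5^0
  c_2 = 3 = 3·5^0
  c_3 = 1 = 1·5^0
  c_4 = 1 = 1·5^0
  c_5 = 0
  c_6 = 0
  c_7 = 3 = 3·5^0
  c_8 = 4 = 4·5^0
Factor λ_0 = (4, 3, 1, 1, 0, 0, 3, 4)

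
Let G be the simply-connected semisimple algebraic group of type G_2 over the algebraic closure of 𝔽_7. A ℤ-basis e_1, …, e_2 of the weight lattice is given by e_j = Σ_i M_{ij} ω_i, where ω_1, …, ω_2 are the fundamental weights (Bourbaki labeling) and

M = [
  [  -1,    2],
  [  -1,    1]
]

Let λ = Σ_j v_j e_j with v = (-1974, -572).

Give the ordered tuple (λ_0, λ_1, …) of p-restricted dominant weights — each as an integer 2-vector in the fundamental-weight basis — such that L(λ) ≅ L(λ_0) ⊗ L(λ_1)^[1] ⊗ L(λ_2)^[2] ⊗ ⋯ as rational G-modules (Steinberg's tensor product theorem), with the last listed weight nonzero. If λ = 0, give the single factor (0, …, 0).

ω-coordinates c = M·v, v = (-1974, -572):
  c_1 = (-1)·(-1974) + (2)·(-572) = 830
  c_2 = (-1)·(-1974) + (1)·(-572) = 1402
Expand coordinatewise in base 7:
  c_1 = 830 = 4·7^0 + 6·7^1 + 2·7^2 + 2·7^3
  c_2 = 1402 = 2·7^0 + 4·7^1 + 0·7^2 + 4·7^3
p-restricted factor λ_0 = (4, 2)
p-restricted factor λ_1 = (6, 4)
p-restricted factor λ_2 = (2, 0)
p-restricted factor λ_3 = (2, 4)

((4, 2), (6, 4), (2, 0), (2, 4))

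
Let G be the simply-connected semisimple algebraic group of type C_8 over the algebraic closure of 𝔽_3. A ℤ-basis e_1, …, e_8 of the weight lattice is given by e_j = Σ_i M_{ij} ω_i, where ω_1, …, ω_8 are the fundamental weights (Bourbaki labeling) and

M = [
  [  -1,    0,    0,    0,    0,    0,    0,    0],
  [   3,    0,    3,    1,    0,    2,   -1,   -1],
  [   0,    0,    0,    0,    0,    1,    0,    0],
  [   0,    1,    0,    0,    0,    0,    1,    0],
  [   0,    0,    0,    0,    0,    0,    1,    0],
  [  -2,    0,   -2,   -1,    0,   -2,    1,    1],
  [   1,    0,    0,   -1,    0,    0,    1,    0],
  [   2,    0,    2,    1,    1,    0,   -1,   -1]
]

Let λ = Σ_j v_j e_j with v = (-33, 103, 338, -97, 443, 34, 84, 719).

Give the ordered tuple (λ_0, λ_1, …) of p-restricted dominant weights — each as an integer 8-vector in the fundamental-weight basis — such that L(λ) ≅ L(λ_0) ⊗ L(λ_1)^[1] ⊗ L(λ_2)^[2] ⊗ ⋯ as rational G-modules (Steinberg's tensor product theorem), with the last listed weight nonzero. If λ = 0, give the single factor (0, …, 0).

Change of basis e → ω: c = M·v where v = (-33, 103, 338, -97, 443, 34, 84, 719):
  c_1 = (-1)·(-33) + (0)·(103) + (0)·(338) + (0)·(-97) + (0)·(443) + (0)·(34) + (0)·(84) + (0)·(719) = 33
  c_2 = (3)·(-33) + (0)·(103) + (3)·(338) + (1)·(-97) + (0)·(443) + (2)·(34) + (-1)·(84) + (-1)·(719) = 83
  c_3 = (0)·(-33) + (0)·(103) + (0)·(338) + (0)·(-97) + (0)·(443) + (1)·(34) + (0)·(84) + (0)·(719) = 34
  c_4 = (0)·(-33) + (1)·(103) + (0)·(338) + (0)·(-97) + (0)·(443) + (0)·(34) + (1)·(84) + (0)·(719) = 187
  c_5 = (0)·(-33) + (0)·(103) + (0)·(338) + (0)·(-97) + (0)·(443) + (0)·(34) + (1)·(84) + (0)·(719) = 84
  c_6 = (-2)·(-33) + (0)·(103) + (-2)·(338) + (-1)·(-97) + (0)·(443) + (-2)·(34) + (1)·(84) + (1)·(719) = 222
  c_7 = (1)·(-33) + (0)·(103) + (0)·(338) + (-1)·(-97) + (0)·(443) + (0)·(34) + (1)·(84) + (0)·(719) = 148
  c_8 = (2)·(-33) + (0)·(103) + (2)·(338) + (1)·(-97) + (1)·(443) + (0)·(34) + (-1)·(84) + (-1)·(719) = 153
p = 3; digits c_i = Σ_j d_{ij}·3^j, 0 ≤ d_{ij} < 3:
  c_1 = 33 = 0·3^0 + 2·3^1 + 0·3^2 + 1·3^3
  c_2 = 83 = 2·3^0 + 0·3^1 + 0·3^2 + 0·3^3 + 1·3^4
  c_3 = 34 = 1·3^0 + 2·3^1 + 0·3^2 + 1·3^3
  c_4 = 187 = 1·3^0 + 2·3^1 + 2·3^2 + 0·3^3 + 2·3^4
  c_5 = 84 = 0·3^0 + 1·3^1 + 0·3^2 + 0·3^3 + 1·3^4
  c_6 = 222 = 0·3^0 + 2·3^1 + 0·3^2 + 2·3^3 + 2·3^4
  c_7 = 148 = 1·3^0 + 1·3^1 + 1·3^2 + 2·3^3 + 1·3^4
  c_8 = 153 = 0·3^0 + 0·3^1 + 2·3^2 + 2·3^3 + 1·3^4
Factor λ_0 = (0, 2, 1, 1, 0, 0, 1, 0)
Factor λ_1 = (2, 0, 2, 2, 1, 2, 1, 0)
Factor λ_2 = (0, 0, 0, 2, 0, 0, 1, 2)
Factor λ_3 = (1, 0, 1, 0, 0, 2, 2, 2)
Factor λ_4 = (0, 1, 0, 2, 1, 2, 1, 1)

((0, 2, 1, 1, 0, 0, 1, 0), (2, 0, 2, 2, 1, 2, 1, 0), (0, 0, 0, 2, 0, 0, 1, 2), (1, 0, 1, 0, 0, 2, 2, 2), (0, 1, 0, 2, 1, 2, 1, 1))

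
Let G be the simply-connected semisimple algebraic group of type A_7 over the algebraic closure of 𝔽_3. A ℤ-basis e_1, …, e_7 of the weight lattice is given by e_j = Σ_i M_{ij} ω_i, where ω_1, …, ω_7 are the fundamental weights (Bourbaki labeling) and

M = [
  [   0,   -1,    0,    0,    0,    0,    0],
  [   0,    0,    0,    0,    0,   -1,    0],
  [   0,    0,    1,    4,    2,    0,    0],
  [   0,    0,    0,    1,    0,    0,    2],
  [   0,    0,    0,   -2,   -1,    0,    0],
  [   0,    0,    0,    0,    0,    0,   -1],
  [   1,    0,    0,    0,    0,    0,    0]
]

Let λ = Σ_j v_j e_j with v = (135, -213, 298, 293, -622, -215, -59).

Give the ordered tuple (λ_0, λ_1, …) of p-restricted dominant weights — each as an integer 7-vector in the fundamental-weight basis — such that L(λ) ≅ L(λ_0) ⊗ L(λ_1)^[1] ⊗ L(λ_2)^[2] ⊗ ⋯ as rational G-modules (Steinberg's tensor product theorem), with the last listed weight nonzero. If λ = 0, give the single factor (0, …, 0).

In the fundamental-weight basis, λ has coordinates c = M·v (v = (135, -213, 298, 293, -622, -215, -59)):
  c_1 = (0)·(135) + (-1)·(-213) + (0)·(298) + (0)·(293) + (0)·(-622) + (0)·(-215) + (0)·(-59) = 213
  c_2 = (0)·(135) + (0)·(-213) + (0)·(298) + (0)·(293) + (0)·(-622) + (-1)·(-215) + (0)·(-59) = 215
  c_3 = (0)·(135) + (0)·(-213) + (1)·(298) + (4)·(293) + (2)·(-622) + (0)·(-215) + (0)·(-59) = 226
  c_4 = (0)·(135) + (0)·(-213) + (0)·(298) + (1)·(293) + (0)·(-622) + (0)·(-215) + (2)·(-59) = 175
  c_5 = (0)·(135) + (0)·(-213) + (0)·(298) + (-2)·(293) + (-1)·(-622) + (0)·(-215) + (0)·(-59) = 36
  c_6 = (0)·(135) + (0)·(-213) + (0)·(298) + (0)·(293) + (0)·(-622) + (0)·(-215) + (-1)·(-59) = 59
  c_7 = (1)·(135) + (0)·(-213) + (0)·(298) + (0)·(293) + (0)·(-622) + (0)·(-215) + (0)·(-59) = 135
p = 3; digits c_i = Σ_j d_{ij}·3^j, 0 ≤ d_{ij} < 3:
  c_1 = 213 = 0·3^0 + 2·3^1 + 2·3^2 + 1·3^3 + 2·3^4
  c_2 = 215 = 2·3^0 + 2·3^1 + 2·3^2 + 1·3^3 + 2·3^4
  c_3 = 226 = 1·3^0 + 0·3^1 + 1·3^2 + 2·3^3 + 2·3^4
  c_4 = 175 = 1·3^0 + 1·3^1 + 1·3^2 + 0·3^3 + 2·3^4
  c_5 = 36 = 0·3^0 + 0·3^1 + 1·3^2 + 1·3^3
  c_6 = 59 = 2·3^0 + 1·3^1 + 0·3^2 + 2·3^3
  c_7 = 135 = 0·3^0 + 0·3^1 + 0·3^2 + 2·3^3 + 1·3^4
Factor λ_0 = (0, 2, 1, 1, 0, 2, 0)
Factor λ_1 = (2, 2, 0, 1, 0, 1, 0)
Factor λ_2 = (2, 2, 1, 1, 1, 0, 0)
Factor λ_3 = (1, 1, 2, 0, 1, 2, 2)
Factor λ_4 = (2, 2, 2, 2, 0, 0, 1)

((0, 2, 1, 1, 0, 2, 0), (2, 2, 0, 1, 0, 1, 0), (2, 2, 1, 1, 1, 0, 0), (1, 1, 2, 0, 1, 2, 2), (2, 2, 2, 2, 0, 0, 1))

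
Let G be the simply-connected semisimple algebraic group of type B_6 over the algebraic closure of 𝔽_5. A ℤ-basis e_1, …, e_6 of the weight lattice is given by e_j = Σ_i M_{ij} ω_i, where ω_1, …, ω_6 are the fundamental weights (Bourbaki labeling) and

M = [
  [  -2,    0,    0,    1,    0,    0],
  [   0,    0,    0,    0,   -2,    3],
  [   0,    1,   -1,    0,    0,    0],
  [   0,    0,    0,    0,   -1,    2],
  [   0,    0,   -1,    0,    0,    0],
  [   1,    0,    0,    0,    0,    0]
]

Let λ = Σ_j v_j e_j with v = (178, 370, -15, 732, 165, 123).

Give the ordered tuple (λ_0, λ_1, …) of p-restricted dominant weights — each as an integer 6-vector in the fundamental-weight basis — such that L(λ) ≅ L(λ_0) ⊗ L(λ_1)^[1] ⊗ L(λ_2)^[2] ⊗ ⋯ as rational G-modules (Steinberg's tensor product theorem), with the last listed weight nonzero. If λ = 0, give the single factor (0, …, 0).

Compute c_i = Σ_j M_{ij} v_j with v = (178, 370, -15, 732, 165, 123):
  c_1 = (-2)·(178) + (0)·(370) + (0)·(-15) + (1)·(732) + (0)·(165) + (0)·(123) = 376
  c_2 = (0)·(178) + (0)·(370) + (0)·(-15) + (0)·(732) + (-2)·(165) + (3)·(123) = 39
  c_3 = (0)·(178) + (1)·(370) + (-1)·(-15) + (0)·(732) + (0)·(165) + (0)·(123) = 385
  c_4 = (0)·(178) + (0)·(370) + (0)·(-15) + (0)·(732) + (-1)·(165) + (2)·(123) = 81
  c_5 = (0)·(178) + (0)·(370) + (-1)·(-15) + (0)·(732) + (0)·(165) + (0)·(123) = 15
  c_6 = (1)·(178) + (0)·(370) + (0)·(-15) + (0)·(732) + (0)·(165) + (0)·(123) = 178
p = 5; digits c_i = Σ_j d_{ij}·5^j, 0 ≤ d_{ij} < 5:
  c_1 = 376 = 1·5^0 + 0·5^1 + 0·5^2 + 3·5^3
  c_2 = 39 = 4·5^0 + 2·5^1 + 1·5^2
  c_3 = 385 = 0·5^0 + 2·5^1 + 0·5^2 + 3·5^3
  c_4 = 81 = 1·5^0 + 1·5^1 + 3·5^2
  c_5 = 15 = 0·5^0 + 3·5^1
  c_6 = 178 = 3·5^0 + 0·5^1 + 2·5^2 + 1·5^3
p-restricted factor λ_0 = (1, 4, 0, 1, 0, 3)
p-restricted factor λ_1 = (0, 2, 2, 1, 3, 0)
p-restricted factor λ_2 = (0, 1, 0, 3, 0, 2)
p-restricted factor λ_3 = (3, 0, 3, 0, 0, 1)

((1, 4, 0, 1, 0, 3), (0, 2, 2, 1, 3, 0), (0, 1, 0, 3, 0, 2), (3, 0, 3, 0, 0, 1))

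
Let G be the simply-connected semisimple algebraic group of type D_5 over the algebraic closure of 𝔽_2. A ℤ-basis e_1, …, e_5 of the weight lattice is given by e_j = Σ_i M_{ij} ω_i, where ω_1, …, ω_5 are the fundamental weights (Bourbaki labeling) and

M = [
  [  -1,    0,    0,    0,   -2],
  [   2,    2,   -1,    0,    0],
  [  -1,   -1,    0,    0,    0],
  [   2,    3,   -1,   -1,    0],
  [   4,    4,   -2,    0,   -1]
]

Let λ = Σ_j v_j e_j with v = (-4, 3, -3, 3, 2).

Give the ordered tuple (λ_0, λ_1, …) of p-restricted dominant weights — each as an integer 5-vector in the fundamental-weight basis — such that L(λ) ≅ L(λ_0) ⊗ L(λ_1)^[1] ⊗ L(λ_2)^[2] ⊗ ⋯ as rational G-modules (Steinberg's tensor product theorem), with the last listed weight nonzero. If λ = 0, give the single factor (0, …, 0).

((0, 1, 1, 1, 0),)

In the fundamental-weight basis, λ has coordinates c = M·v (v = (-4, 3, -3, 3, 2)):
  c_1 = (-1)·(-4) + (0)·(3) + (0)·(-3) + (0)·(3) + (-2)·(2) = 0
  c_2 = (2)·(-4) + (2)·(3) + (-1)·(-3) + (0)·(3) + (0)·(2) = 1
  c_3 = (-1)·(-4) + (-1)·(3) + (0)·(-3) + (0)·(3) + (0)·(2) = 1
  c_4 = (2)·(-4) + (3)·(3) + (-1)·(-3) + (-1)·(3) + (0)·(2) = 1
  c_5 = (4)·(-4) + (4)·(3) + (-2)·(-3) + (0)·(3) + (-1)·(2) = 0
Writing each c_i in base p = 2:
  c_1 = 0
  c_2 = 1 = 1·2^0
  c_3 = 1 = 1·2^0
  c_4 = 1 = 1·2^0
  c_5 = 0
p-restricted factor λ_0 = (0, 1, 1, 1, 0)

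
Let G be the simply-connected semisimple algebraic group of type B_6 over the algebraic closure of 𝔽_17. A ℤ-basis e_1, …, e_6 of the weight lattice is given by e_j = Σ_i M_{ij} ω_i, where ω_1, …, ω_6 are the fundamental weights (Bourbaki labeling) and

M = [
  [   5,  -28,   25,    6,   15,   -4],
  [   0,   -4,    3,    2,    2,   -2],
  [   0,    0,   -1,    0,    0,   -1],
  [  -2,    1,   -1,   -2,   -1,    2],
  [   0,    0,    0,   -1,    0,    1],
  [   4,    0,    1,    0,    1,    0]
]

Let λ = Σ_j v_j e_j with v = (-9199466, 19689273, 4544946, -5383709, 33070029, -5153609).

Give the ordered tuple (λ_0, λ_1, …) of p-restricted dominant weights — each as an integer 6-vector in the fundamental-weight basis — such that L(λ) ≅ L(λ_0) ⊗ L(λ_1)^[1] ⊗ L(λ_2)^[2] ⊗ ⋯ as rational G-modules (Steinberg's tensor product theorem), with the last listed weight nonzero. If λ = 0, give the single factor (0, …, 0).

((11, 4, 12, 11, 5, 6), (1, 7, 1, 14, 3, 6), (5, 8, 15, 16, 14, 5), (4, 11, 4, 2, 12, 13), (8, 6, 7, 11, 2, 9))

Converting to the ω-basis (c_i = row i of M dotted with v = (-9199466, 19689273, 4544946, -5383709, 33070029, -5153609)):
  c_1 = (5)·(-9199466) + (-28)·(19689273) + (25)·(4544946) + (6)·(-5383709) + (15)·(33070029) + (-4)·(-5153609) = 689293
  c_2 = (0)·(-9199466) + (-4)·(19689273) + (3)·(4544946) + (2)·(-5383709) + (2)·(33070029) + (-2)·(-5153609) = 557604
  c_3 = (0)·(-9199466) + (0)·(19689273) + (-1)·(4544946) + (0)·(-5383709) + (0)·(33070029) + (-1)·(-5153609) = 608663
  c_4 = (-2)·(-9199466) + (1)·(19689273) + (-1)·(4544946) + (-2)·(-5383709) + (-1)·(33070029) + (2)·(-5153609) = 933430
  c_5 = (0)·(-9199466) + (0)·(19689273) + (0)·(4544946) + (-1)·(-5383709) + (0)·(33070029) + (1)·(-5153609) = 230100
  c_6 = (4)·(-9199466) + (0)·(19689273) + (1)·(4544946) + (0)·(-5383709) + (1)·(33070029) + (0)·(-5153609) = 817111
p = 17; digits c_i = Σ_j d_{ij}·17^j, 0 ≤ d_{ij} < 17:
  c_1 = 689293 = 11·17^0 + 1·17^1 + 5·17^2 + 4·17^3 + 8·17^4
  c_2 = 557604 = 4·17^0 + 7·17^1 + 8·17^2 + 11·17^3 + 6·17^4
  c_3 = 608663 = 12·17^0 + 1·17^1 + 15·17^2 + 4·17^3 + 7·17^4
  c_4 = 933430 = 11·17^0 + 14·17^1 + 16·17^2 + 2·17^3 + 11·17^4
  c_5 = 230100 = 5·17^0 + 3·17^1 + 14·17^2 + 12·17^3 + 2·17^4
  c_6 = 817111 = 6·17^0 + 6·17^1 + 5·17^2 + 13·17^3 + 9·17^4
p-restricted factor λ_0 = (11, 4, 12, 11, 5, 6)
p-restricted factor λ_1 = (1, 7, 1, 14, 3, 6)
p-restricted factor λ_2 = (5, 8, 15, 16, 14, 5)
p-restricted factor λ_3 = (4, 11, 4, 2, 12, 13)
p-restricted factor λ_4 = (8, 6, 7, 11, 2, 9)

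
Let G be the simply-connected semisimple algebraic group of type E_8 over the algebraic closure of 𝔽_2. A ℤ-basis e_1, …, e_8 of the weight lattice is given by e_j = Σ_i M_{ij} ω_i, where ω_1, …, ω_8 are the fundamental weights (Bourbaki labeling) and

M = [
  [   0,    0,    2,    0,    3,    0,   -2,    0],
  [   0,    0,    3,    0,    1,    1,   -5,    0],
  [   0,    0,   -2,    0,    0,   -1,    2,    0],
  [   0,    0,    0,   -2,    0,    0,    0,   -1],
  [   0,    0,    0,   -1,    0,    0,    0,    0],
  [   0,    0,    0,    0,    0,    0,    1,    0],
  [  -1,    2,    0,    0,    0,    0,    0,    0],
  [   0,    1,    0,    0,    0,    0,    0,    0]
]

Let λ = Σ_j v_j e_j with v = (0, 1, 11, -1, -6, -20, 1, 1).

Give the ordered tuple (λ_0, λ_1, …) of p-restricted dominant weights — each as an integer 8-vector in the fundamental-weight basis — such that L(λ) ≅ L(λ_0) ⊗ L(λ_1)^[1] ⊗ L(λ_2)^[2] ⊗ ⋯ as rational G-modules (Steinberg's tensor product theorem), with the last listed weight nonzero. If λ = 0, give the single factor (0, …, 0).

Compute c_i = Σ_j M_{ij} v_j with v = (0, 1, 11, -1, -6, -20, 1, 1):
  c_1 = 0*0 + 0*1 + 2*11 + 0*-1 + 3*-6 + 0*-20 + -2*1 + 0*1 = 2
  c_2 = 0*0 + 0*1 + 3*11 + 0*-1 + 1*-6 + 1*-20 + -5*1 + 0*1 = 2
  c_3 = 0*0 + 0*1 + -2*11 + 0*-1 + 0*-6 + -1*-20 + 2*1 + 0*1 = 0
  c_4 = 0*0 + 0*1 + 0*11 + -2*-1 + 0*-6 + 0*-20 + 0*1 + -1*1 = 1
  c_5 = 0*0 + 0*1 + 0*11 + -1*-1 + 0*-6 + 0*-20 + 0*1 + 0*1 = 1
  c_6 = 0*0 + 0*1 + 0*11 + 0*-1 + 0*-6 + 0*-20 + 1*1 + 0*1 = 1
  c_7 = -1*0 + 2*1 + 0*11 + 0*-1 + 0*-6 + 0*-20 + 0*1 + 0*1 = 2
  c_8 = 0*0 + 1*1 + 0*11 + 0*-1 + 0*-6 + 0*-20 + 0*1 + 0*1 = 1
Expand coordinatewise in base 2:
  c_1 = 2 = 0·2^0 + 1·2^1
  c_2 = 2 = 0·2^0 + 1·2^1
  c_3 = 0
  c_4 = 1 = 1·2^0
  c_5 = 1 = 1·2^0
  c_6 = 1 = 1·2^0
  c_7 = 2 = 0·2^0 + 1·2^1
  c_8 = 1 = 1·2^0
Factor λ_0 = (0, 0, 0, 1, 1, 1, 0, 1)
Factor λ_1 = (1, 1, 0, 0, 0, 0, 1, 0)

((0, 0, 0, 1, 1, 1, 0, 1), (1, 1, 0, 0, 0, 0, 1, 0))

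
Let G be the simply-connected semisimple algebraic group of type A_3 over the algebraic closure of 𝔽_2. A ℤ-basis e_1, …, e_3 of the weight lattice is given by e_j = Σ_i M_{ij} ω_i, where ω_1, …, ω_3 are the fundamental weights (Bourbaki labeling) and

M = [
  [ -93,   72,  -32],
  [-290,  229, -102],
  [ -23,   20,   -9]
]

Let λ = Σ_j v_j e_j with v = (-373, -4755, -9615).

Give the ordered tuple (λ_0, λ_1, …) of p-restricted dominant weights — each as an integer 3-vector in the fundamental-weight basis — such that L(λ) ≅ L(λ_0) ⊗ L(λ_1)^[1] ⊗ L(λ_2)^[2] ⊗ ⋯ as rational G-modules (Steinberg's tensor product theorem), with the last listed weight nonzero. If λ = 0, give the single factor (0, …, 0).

Converting to the ω-basis (c_i = row i of M dotted with v = (-373, -4755, -9615)):
  c_1 = (-93)·(-373) + (72)·(-4755) + (-32)·(-9615) = 9
  c_2 = (-290)·(-373) + (229)·(-4755) + (-102)·(-9615) = 5
  c_3 = (-23)·(-373) + (20)·(-4755) + (-9)·(-9615) = 14
Base-2 expansion of each c_i:
  c_1 = 9 = 1·2^0 + 0·2^1 + 0·2^2 + 1·2^3
  c_2 = 5 = 1·2^0 + 0·2^1 + 1·2^2
  c_3 = 14 = 0·2^0 + 1·2^1 + 1·2^2 + 1·2^3
λ_0 = (1, 1, 0)
λ_1 = (0, 0, 1)
λ_2 = (0, 1, 1)
λ_3 = (1, 0, 1)

((1, 1, 0), (0, 0, 1), (0, 1, 1), (1, 0, 1))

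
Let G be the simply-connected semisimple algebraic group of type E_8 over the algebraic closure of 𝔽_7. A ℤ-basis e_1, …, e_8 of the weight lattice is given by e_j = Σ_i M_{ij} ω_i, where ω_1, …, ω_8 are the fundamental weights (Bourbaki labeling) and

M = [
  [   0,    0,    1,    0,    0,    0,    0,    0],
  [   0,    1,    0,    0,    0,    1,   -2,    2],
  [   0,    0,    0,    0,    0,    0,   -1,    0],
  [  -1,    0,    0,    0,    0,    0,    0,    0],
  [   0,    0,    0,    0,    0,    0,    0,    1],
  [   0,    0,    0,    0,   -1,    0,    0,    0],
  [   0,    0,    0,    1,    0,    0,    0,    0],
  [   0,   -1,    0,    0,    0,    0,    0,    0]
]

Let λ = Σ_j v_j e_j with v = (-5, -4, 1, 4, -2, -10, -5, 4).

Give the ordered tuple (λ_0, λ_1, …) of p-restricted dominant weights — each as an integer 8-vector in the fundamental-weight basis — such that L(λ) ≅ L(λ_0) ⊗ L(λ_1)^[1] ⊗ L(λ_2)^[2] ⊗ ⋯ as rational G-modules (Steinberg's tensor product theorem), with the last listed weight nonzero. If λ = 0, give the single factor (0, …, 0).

ω-coordinates c = M·v, v = (-5, -4, 1, 4, -2, -10, -5, 4):
  c_1 = 0*-5 + 0*-4 + 1*1 + 0*4 + 0*-2 + 0*-10 + 0*-5 + 0*4 = 1
  c_2 = 0*-5 + 1*-4 + 0*1 + 0*4 + 0*-2 + 1*-10 + -2*-5 + 2*4 = 4
  c_3 = 0*-5 + 0*-4 + 0*1 + 0*4 + 0*-2 + 0*-10 + -1*-5 + 0*4 = 5
  c_4 = -1*-5 + 0*-4 + 0*1 + 0*4 + 0*-2 + 0*-10 + 0*-5 + 0*4 = 5
  c_5 = 0*-5 + 0*-4 + 0*1 + 0*4 + 0*-2 + 0*-10 + 0*-5 + 1*4 = 4
  c_6 = 0*-5 + 0*-4 + 0*1 + 0*4 + -1*-2 + 0*-10 + 0*-5 + 0*4 = 2
  c_7 = 0*-5 + 0*-4 + 0*1 + 1*4 + 0*-2 + 0*-10 + 0*-5 + 0*4 = 4
  c_8 = 0*-5 + -1*-4 + 0*1 + 0*4 + 0*-2 + 0*-10 + 0*-5 + 0*4 = 4
Expand coordinatewise in base 7:
  c_1 = 1 = 1·7^0
  c_2 = 4 = 4·7^0
  c_3 = 5 = 5·7^0
  c_4 = 5 = 5·7^0
  c_5 = 4 = 4·7^0
  c_6 = 2 = 2·7^0
  c_7 = 4 = 4·7^0
  c_8 = 4 = 4·7^0
λ_0 = (1, 4, 5, 5, 4, 2, 4, 4)

((1, 4, 5, 5, 4, 2, 4, 4),)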